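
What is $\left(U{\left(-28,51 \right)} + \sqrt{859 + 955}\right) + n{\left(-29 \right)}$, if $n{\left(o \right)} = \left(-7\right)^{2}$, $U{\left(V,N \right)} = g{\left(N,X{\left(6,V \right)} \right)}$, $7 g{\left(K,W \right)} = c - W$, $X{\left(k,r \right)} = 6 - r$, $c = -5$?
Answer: $\frac{304}{7} + \sqrt{1814} \approx 86.02$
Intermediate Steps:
$g{\left(K,W \right)} = - \frac{5}{7} - \frac{W}{7}$ ($g{\left(K,W \right)} = \frac{-5 - W}{7} = - \frac{5}{7} - \frac{W}{7}$)
$U{\left(V,N \right)} = - \frac{11}{7} + \frac{V}{7}$ ($U{\left(V,N \right)} = - \frac{5}{7} - \frac{6 - V}{7} = - \frac{5}{7} + \left(- \frac{6}{7} + \frac{V}{7}\right) = - \frac{11}{7} + \frac{V}{7}$)
$n{\left(o \right)} = 49$
$\left(U{\left(-28,51 \right)} + \sqrt{859 + 955}\right) + n{\left(-29 \right)} = \left(\left(- \frac{11}{7} + \frac{1}{7} \left(-28\right)\right) + \sqrt{859 + 955}\right) + 49 = \left(\left(- \frac{11}{7} - 4\right) + \sqrt{1814}\right) + 49 = \left(- \frac{39}{7} + \sqrt{1814}\right) + 49 = \frac{304}{7} + \sqrt{1814}$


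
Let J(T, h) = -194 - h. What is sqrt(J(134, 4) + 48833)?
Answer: sqrt(48635) ≈ 220.53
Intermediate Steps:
sqrt(J(134, 4) + 48833) = sqrt((-194 - 1*4) + 48833) = sqrt((-194 - 4) + 48833) = sqrt(-198 + 48833) = sqrt(48635)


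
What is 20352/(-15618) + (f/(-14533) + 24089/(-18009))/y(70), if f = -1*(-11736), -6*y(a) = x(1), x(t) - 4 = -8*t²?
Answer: -2053272883399/454179764394 ≈ -4.5208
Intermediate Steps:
x(t) = 4 - 8*t²
y(a) = ⅔ (y(a) = -(4 - 8*1²)/6 = -(4 - 8*1)/6 = -(4 - 8)/6 = -⅙*(-4) = ⅔)
f = 11736
20352/(-15618) + (f/(-14533) + 24089/(-18009))/y(70) = 20352/(-15618) + (11736/(-14533) + 24089/(-18009))/(⅔) = 20352*(-1/15618) + (11736*(-1/14533) + 24089*(-1/18009))*(3/2) = -3392/2603 + (-11736/14533 - 24089/18009)*(3/2) = -3392/2603 - 561439061/261724797*3/2 = -3392/2603 - 561439061/174483198 = -2053272883399/454179764394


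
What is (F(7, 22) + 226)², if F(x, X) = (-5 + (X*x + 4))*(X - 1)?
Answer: 11826721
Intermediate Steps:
F(x, X) = (-1 + X)*(-1 + X*x) (F(x, X) = (-5 + (4 + X*x))*(-1 + X) = (-1 + X*x)*(-1 + X) = (-1 + X)*(-1 + X*x))
(F(7, 22) + 226)² = ((1 - 1*22 + 7*22² - 1*22*7) + 226)² = ((1 - 22 + 7*484 - 154) + 226)² = ((1 - 22 + 3388 - 154) + 226)² = (3213 + 226)² = 3439² = 11826721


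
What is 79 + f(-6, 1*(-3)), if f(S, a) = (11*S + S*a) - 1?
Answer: 30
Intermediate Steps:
f(S, a) = -1 + 11*S + S*a
79 + f(-6, 1*(-3)) = 79 + (-1 + 11*(-6) - 6*(-3)) = 79 + (-1 - 66 - 6*(-3)) = 79 + (-1 - 66 + 18) = 79 - 49 = 30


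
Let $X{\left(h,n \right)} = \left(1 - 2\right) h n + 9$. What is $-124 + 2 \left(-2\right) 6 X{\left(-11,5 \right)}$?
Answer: $-1660$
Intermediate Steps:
$X{\left(h,n \right)} = 9 - h n$ ($X{\left(h,n \right)} = - h n + 9 = 9 - h n$)
$-124 + 2 \left(-2\right) 6 X{\left(-11,5 \right)} = -124 + 2 \left(-2\right) 6 \left(9 - \left(-11\right) 5\right) = -124 + \left(-4\right) 6 \left(9 + 55\right) = -124 - 1536 = -1660$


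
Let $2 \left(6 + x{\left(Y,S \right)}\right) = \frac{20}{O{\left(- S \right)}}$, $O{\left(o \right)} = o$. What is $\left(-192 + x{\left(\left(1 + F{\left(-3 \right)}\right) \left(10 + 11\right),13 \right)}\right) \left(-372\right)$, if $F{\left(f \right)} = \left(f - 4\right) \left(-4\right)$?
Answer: $\frac{961248}{13} \approx 73942.0$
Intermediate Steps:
$F{\left(f \right)} = 16 - 4 f$ ($F{\left(f \right)} = \left(-4 + f\right) \left(-4\right) = 16 - 4 f$)
$x{\left(Y,S \right)} = -6 - \frac{10}{S}$ ($x{\left(Y,S \right)} = -6 + \frac{20 \frac{1}{\left(-1\right) S}}{2} = -6 + \frac{20 \left(- \frac{1}{S}\right)}{2} = -6 + \frac{\left(-20\right) \frac{1}{S}}{2} = -6 - \frac{10}{S}$)
$\left(-192 + x{\left(\left(1 + F{\left(-3 \right)}\right) \left(10 + 11\right),13 \right)}\right) \left(-372\right) = \left(-192 - \left(6 + \frac{10}{13}\right)\right) \left(-372\right) = \left(-192 - \frac{88}{13}\right) \left(-372\right) = \left(- \frac{2584}{13}\right) \left(-372\right) = \frac{961248}{13}$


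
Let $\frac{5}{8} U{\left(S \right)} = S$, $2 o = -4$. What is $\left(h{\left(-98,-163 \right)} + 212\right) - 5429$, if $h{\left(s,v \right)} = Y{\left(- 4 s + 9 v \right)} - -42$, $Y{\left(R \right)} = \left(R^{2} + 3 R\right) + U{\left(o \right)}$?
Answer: $\frac{5736109}{5} \approx 1.1472 \cdot 10^{6}$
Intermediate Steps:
$o = -2$ ($o = \frac{1}{2} \left(-4\right) = -2$)
$U{\left(S \right)} = \frac{8 S}{5}$
$Y{\left(R \right)} = - \frac{16}{5} + R^{2} + 3 R$ ($Y{\left(R \right)} = \left(R^{2} + 3 R\right) + \frac{8}{5} \left(-2\right) = \left(R^{2} + 3 R\right) - \frac{16}{5} = - \frac{16}{5} + R^{2} + 3 R$)
$h{\left(s,v \right)} = \frac{194}{5} + \left(- 4 s + 9 v\right)^{2} - 12 s + 27 v$ ($h{\left(s,v \right)} = \left(- \frac{16}{5} + \left(- 4 s + 9 v\right)^{2} + 3 \left(- 4 s + 9 v\right)\right) - -42 = \left(- \frac{16}{5} + \left(- 4 s + 9 v\right)^{2} - \left(- 27 v + 12 s\right)\right) + 42 = \left(- \frac{16}{5} + \left(- 4 s + 9 v\right)^{2} - 12 s + 27 v\right) + 42 = \frac{194}{5} + \left(- 4 s + 9 v\right)^{2} - 12 s + 27 v$)
$\left(h{\left(-98,-163 \right)} + 212\right) - 5429 = \left(\left(\frac{194}{5} + \left(\left(-9\right) \left(-163\right) + 4 \left(-98\right)\right)^{2} - -1176 + 27 \left(-163\right)\right) + 212\right) - 5429 = \left(\left(\frac{194}{5} + \left(1467 - 392\right)^{2} + 1176 - 4401\right) + 212\right) - 5429 = \left(\left(\frac{194}{5} + 1075^{2} + 1176 - 4401\right) + 212\right) - 5429 = \left(\left(\frac{194}{5} + 1155625 + 1176 - 4401\right) + 212\right) - 5429 = \left(\frac{5762194}{5} + 212\right) - 5429 = \frac{5763254}{5} - 5429 = \frac{5736109}{5}$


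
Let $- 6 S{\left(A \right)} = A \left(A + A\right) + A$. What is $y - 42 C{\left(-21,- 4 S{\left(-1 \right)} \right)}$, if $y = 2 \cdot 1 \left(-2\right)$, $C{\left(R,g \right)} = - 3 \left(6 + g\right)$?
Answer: $836$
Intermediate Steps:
$S{\left(A \right)} = - \frac{A^{2}}{3} - \frac{A}{6}$ ($S{\left(A \right)} = - \frac{A \left(A + A\right) + A}{6} = - \frac{A 2 A + A}{6} = - \frac{2 A^{2} + A}{6} = - \frac{A + 2 A^{2}}{6} = - \frac{A^{2}}{3} - \frac{A}{6}$)
$C{\left(R,g \right)} = -18 - 3 g$
$y = -4$ ($y = 2 \left(-2\right) = -4$)
$y - 42 C{\left(-21,- 4 S{\left(-1 \right)} \right)} = -4 - 42 \left(-18 - 3 \left(- 4 \left(\left(- \frac{1}{6}\right) \left(-1\right) \left(1 + 2 \left(-1\right)\right)\right)\right)\right) = -4 - 42 \left(-18 - 3 \left(- 4 \left(\left(- \frac{1}{6}\right) \left(-1\right) \left(1 - 2\right)\right)\right)\right) = -4 - 42 \left(-18 - 3 \left(- 4 \left(\left(- \frac{1}{6}\right) \left(-1\right) \left(-1\right)\right)\right)\right) = -4 - 42 \left(-18 - 3 \left(\left(-4\right) \left(- \frac{1}{6}\right)\right)\right) = -4 - 42 \left(-18 - 2\right) = -4 - -840 = -4 + 840 = 836$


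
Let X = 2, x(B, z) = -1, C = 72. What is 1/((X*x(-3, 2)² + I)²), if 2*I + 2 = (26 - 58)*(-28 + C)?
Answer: 1/494209 ≈ 2.0234e-6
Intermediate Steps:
I = -705 (I = -1 + ((26 - 58)*(-28 + 72))/2 = -1 + (-32*44)/2 = -1 + (½)*(-1408) = -1 - 704 = -705)
1/((X*x(-3, 2)² + I)²) = 1/((2*(-1)² - 705)²) = 1/((2*1 - 705)²) = 1/((2 - 705)²) = 1/((-703)²) = 1/494209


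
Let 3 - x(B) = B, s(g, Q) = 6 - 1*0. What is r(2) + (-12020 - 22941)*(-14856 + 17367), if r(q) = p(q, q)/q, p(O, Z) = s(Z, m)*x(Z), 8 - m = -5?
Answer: -87787068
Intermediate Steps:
m = 13 (m = 8 - 1*(-5) = 8 + 5 = 13)
s(g, Q) = 6 (s(g, Q) = 6 + 0 = 6)
x(B) = 3 - B
p(O, Z) = 18 - 6*Z (p(O, Z) = 6*(3 - Z) = 18 - 6*Z)
r(q) = (18 - 6*q)/q
r(2) + (-12020 - 22941)*(-14856 + 17367) = (-6 + 18/2) + (-12020 - 22941)*(-14856 + 17367) = (-6 + 18*(1/2)) - 34961*2511 = (-6 + 9) - 87787071 = 3 - 87787071 = -87787068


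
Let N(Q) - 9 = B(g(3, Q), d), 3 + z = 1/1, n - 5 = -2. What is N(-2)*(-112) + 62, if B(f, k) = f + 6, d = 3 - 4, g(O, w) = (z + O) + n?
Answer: -2066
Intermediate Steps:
n = 3 (n = 5 - 2 = 3)
z = -2 (z = -3 + 1/1 = -3 + 1 = -2)
g(O, w) = 1 + O (g(O, w) = (-2 + O) + 3 = 1 + O)
d = -1
B(f, k) = 6 + f
N(Q) = 19 (N(Q) = 9 + (6 + (1 + 3)) = 9 + (6 + 4) = 9 + 10 = 19)
N(-2)*(-112) + 62 = 19*(-112) + 62 = -2128 + 62 = -2066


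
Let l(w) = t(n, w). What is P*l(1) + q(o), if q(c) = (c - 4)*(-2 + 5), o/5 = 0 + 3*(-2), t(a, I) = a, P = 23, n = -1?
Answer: -125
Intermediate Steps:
l(w) = -1
o = -30 (o = 5*(0 + 3*(-2)) = 5*(0 - 6) = 5*(-6) = -30)
q(c) = -12 + 3*c (q(c) = (-4 + c)*3 = -12 + 3*c)
P*l(1) + q(o) = 23*(-1) + (-12 + 3*(-30)) = -23 + (-12 - 90) = -23 - 102 = -125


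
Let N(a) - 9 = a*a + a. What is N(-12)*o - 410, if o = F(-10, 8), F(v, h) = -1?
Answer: -551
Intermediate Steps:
N(a) = 9 + a + a² (N(a) = 9 + (a*a + a) = 9 + (a² + a) = 9 + (a + a²) = 9 + a + a²)
o = -1
N(-12)*o - 410 = (9 - 12 + (-12)²)*(-1) - 410 = (9 - 12 + 144)*(-1) - 410 = 141*(-1) - 410 = -141 - 410 = -551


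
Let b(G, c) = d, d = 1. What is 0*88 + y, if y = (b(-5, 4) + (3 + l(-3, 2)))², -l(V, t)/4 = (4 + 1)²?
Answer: 9216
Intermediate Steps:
b(G, c) = 1
l(V, t) = -100 (l(V, t) = -4*(4 + 1)² = -4*5² = -4*25 = -100)
y = 9216 (y = (1 + (3 - 100))² = (1 - 97)² = (-96)² = 9216)
0*88 + y = 0*88 + 9216 = 0 + 9216 = 9216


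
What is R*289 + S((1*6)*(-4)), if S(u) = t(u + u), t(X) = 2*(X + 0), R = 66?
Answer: 18978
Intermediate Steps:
t(X) = 2*X
S(u) = 4*u (S(u) = 2*(u + u) = 2*(2*u) = 4*u)
R*289 + S((1*6)*(-4)) = 66*289 + 4*((1*6)*(-4)) = 19074 + 4*(6*(-4)) = 19074 + 4*(-24) = 19074 - 96 = 18978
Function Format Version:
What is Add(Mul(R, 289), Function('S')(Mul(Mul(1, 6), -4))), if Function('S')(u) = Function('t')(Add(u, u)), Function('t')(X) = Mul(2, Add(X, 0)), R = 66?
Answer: 18978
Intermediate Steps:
Function('t')(X) = Mul(2, X)
Function('S')(u) = Mul(4, u) (Function('S')(u) = Mul(2, Add(u, u)) = Mul(2, Mul(2, u)) = Mul(4, u))
Add(Mul(R, 289), Function('S')(Mul(Mul(1, 6), -4))) = Add(Mul(66, 289), Mul(4, Mul(Mul(1, 6), -4))) = Add(19074, Mul(4, Mul(6, -4))) = Add(19074, Mul(4, -24)) = Add(19074, -96) = 18978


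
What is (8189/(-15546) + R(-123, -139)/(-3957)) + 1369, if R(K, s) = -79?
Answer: 9353730431/6835058 ≈ 1368.5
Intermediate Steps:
(8189/(-15546) + R(-123, -139)/(-3957)) + 1369 = (8189/(-15546) - 79/(-3957)) + 1369 = (8189*(-1/15546) - 79*(-1/3957)) + 1369 = (-8189/15546 + 79/3957) + 1369 = -3463971/6835058 + 1369 = 9353730431/6835058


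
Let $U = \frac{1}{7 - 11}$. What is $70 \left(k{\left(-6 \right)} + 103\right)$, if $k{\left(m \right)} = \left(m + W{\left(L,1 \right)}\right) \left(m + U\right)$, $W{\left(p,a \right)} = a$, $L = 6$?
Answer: $\frac{18795}{2} \approx 9397.5$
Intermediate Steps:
$U = - \frac{1}{4}$ ($U = \frac{1}{-4} = - \frac{1}{4} \approx -0.25$)
$k{\left(m \right)} = \left(1 + m\right) \left(- \frac{1}{4} + m\right)$ ($k{\left(m \right)} = \left(m + 1\right) \left(m - \frac{1}{4}\right) = \left(1 + m\right) \left(- \frac{1}{4} + m\right)$)
$70 \left(k{\left(-6 \right)} + 103\right) = 70 \left(\left(- \frac{1}{4} + \left(-6\right)^{2} + \frac{3}{4} \left(-6\right)\right) + 103\right) = 70 \left(\left(- \frac{1}{4} + 36 - \frac{9}{2}\right) + 103\right) = 70 \left(\frac{125}{4} + 103\right) = 70 \cdot \frac{537}{4} = \frac{18795}{2}$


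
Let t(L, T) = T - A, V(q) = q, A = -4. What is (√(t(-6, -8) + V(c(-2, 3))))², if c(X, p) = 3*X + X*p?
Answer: -16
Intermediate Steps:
t(L, T) = 4 + T (t(L, T) = T - 1*(-4) = T + 4 = 4 + T)
(√(t(-6, -8) + V(c(-2, 3))))² = (√((4 - 8) - 2*(3 + 3)))² = (√(-4 - 2*6))² = (√(-4 - 12))² = (√(-16))² = (4*I)² = -16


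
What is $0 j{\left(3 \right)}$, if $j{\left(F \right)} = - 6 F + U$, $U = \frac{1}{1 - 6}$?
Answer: $0$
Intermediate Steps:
$U = - \frac{1}{5}$ ($U = \frac{1}{-5} = - \frac{1}{5} \approx -0.2$)
$j{\left(F \right)} = - \frac{1}{5} - 6 F$ ($j{\left(F \right)} = - 6 F - \frac{1}{5} = - \frac{1}{5} - 6 F$)
$0 j{\left(3 \right)} = 0 \left(- \frac{1}{5} - 18\right) = 0 \left(- \frac{91}{5}\right) = 0$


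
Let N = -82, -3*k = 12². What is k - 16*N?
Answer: 1264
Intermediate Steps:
k = -48 (k = -⅓*12² = -⅓*144 = -48)
k - 16*N = -48 - 16*(-82) = -48 + 1312 = 1264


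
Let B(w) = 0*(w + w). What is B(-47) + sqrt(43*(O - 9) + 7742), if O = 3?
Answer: 2*sqrt(1871) ≈ 86.510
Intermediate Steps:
B(w) = 0 (B(w) = 0*(2*w) = 0)
B(-47) + sqrt(43*(O - 9) + 7742) = 0 + sqrt(43*(3 - 9) + 7742) = 0 + sqrt(43*(-6) + 7742) = 0 + sqrt(-258 + 7742) = 0 + sqrt(7484) = 0 + 2*sqrt(1871) = 2*sqrt(1871)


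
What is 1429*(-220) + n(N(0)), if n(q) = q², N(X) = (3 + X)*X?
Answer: -314380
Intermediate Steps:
N(X) = X*(3 + X)
1429*(-220) + n(N(0)) = 1429*(-220) + (0*(3 + 0))² = -314380 + (0*3)² = -314380 + 0² = -314380 + 0 = -314380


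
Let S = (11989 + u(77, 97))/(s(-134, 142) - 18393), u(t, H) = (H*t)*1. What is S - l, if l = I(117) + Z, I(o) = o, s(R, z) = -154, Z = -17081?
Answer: 314611850/18547 ≈ 16963.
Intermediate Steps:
u(t, H) = H*t
S = -19458/18547 (S = (11989 + 97*77)/(-154 - 18393) = (11989 + 7469)/(-18547) = 19458*(-1/18547) = -19458/18547 ≈ -1.0491)
l = -16964 (l = 117 - 17081 = -16964)
S - l = -19458/18547 - 1*(-16964) = -19458/18547 + 16964 = 314611850/18547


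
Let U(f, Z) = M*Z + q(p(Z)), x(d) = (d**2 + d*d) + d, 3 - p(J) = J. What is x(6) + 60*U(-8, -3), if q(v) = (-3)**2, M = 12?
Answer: -1542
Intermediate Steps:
p(J) = 3 - J
x(d) = d + 2*d**2 (x(d) = (d**2 + d**2) + d = 2*d**2 + d = d + 2*d**2)
q(v) = 9
U(f, Z) = 9 + 12*Z (U(f, Z) = 12*Z + 9 = 9 + 12*Z)
x(6) + 60*U(-8, -3) = 6*(1 + 2*6) + 60*(9 + 12*(-3)) = 6*(1 + 12) + 60*(9 - 36) = 6*13 + 60*(-27) = 78 - 1620 = -1542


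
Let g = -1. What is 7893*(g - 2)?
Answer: -23679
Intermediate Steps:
7893*(g - 2) = 7893*(-1 - 2) = 7893*(-3) = -23679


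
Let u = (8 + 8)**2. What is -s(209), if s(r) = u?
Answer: -256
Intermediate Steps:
u = 256 (u = 16**2 = 256)
s(r) = 256
-s(209) = -1*256 = -256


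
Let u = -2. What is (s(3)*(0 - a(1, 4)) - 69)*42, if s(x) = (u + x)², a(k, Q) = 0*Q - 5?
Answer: -2688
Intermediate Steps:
a(k, Q) = -5 (a(k, Q) = 0 - 5 = -5)
s(x) = (-2 + x)²
(s(3)*(0 - a(1, 4)) - 69)*42 = ((-2 + 3)²*(0 - 1*(-5)) - 69)*42 = (1²*(0 + 5) - 69)*42 = (1*5 - 69)*42 = (5 - 69)*42 = -64*42 = -2688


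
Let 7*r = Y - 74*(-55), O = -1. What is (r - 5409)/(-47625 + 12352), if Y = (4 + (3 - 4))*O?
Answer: 4828/35273 ≈ 0.13688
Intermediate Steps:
Y = -3 (Y = (4 + (3 - 4))*(-1) = (4 - 1)*(-1) = 3*(-1) = -3)
r = 581 (r = (-3 - 74*(-55))/7 = (-3 + 4070)/7 = (⅐)*4067 = 581)
(r - 5409)/(-47625 + 12352) = (581 - 5409)/(-47625 + 12352) = -4828/(-35273) = -4828*(-1/35273) = 4828/35273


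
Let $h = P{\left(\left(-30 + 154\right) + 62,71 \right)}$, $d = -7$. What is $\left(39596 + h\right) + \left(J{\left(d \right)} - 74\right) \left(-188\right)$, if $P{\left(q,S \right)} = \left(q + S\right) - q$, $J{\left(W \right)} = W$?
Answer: $54895$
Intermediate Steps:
$P{\left(q,S \right)} = S$ ($P{\left(q,S \right)} = \left(S + q\right) - q = S$)
$h = 71$
$\left(39596 + h\right) + \left(J{\left(d \right)} - 74\right) \left(-188\right) = \left(39596 + 71\right) + \left(-7 - 74\right) \left(-188\right) = 39667 - -15228 = 39667 + 15228 = 54895$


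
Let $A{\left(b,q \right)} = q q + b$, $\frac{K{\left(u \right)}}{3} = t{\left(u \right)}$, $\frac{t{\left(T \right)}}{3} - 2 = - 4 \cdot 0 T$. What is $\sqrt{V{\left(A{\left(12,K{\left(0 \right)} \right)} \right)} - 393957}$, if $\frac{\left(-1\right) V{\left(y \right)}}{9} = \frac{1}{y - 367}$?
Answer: $\frac{3 i \sqrt{42065822}}{31} \approx 627.66 i$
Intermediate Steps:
$t{\left(T \right)} = 6$ ($t{\left(T \right)} = 6 + 3 \left(- 4 \cdot 0 T\right) = 6 + 3 \left(\left(-4\right) 0\right) = 6 + 3 \cdot 0 = 6 + 0 = 6$)
$K{\left(u \right)} = 18$ ($K{\left(u \right)} = 3 \cdot 6 = 18$)
$A{\left(b,q \right)} = b + q^{2}$ ($A{\left(b,q \right)} = q^{2} + b = b + q^{2}$)
$V{\left(y \right)} = - \frac{9}{-367 + y}$ ($V{\left(y \right)} = - \frac{9}{y - 367} = - \frac{9}{-367 + y}$)
$\sqrt{V{\left(A{\left(12,K{\left(0 \right)} \right)} \right)} - 393957} = \sqrt{- \frac{9}{-367 + \left(12 + 18^{2}\right)} - 393957} = \sqrt{- \frac{9}{-367 + \left(12 + 324\right)} - 393957} = \sqrt{- \frac{9}{-367 + 336} - 393957} = \sqrt{- \frac{9}{-31} - 393957} = \sqrt{\left(-9\right) \left(- \frac{1}{31}\right) - 393957} = \sqrt{\frac{9}{31} - 393957} = \sqrt{- \frac{12212658}{31}} = \frac{3 i \sqrt{42065822}}{31}$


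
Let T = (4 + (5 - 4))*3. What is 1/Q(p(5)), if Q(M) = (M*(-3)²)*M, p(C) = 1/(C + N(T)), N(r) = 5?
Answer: 100/9 ≈ 11.111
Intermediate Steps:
T = 15 (T = (4 + 1)*3 = 5*3 = 15)
p(C) = 1/(5 + C) (p(C) = 1/(C + 5) = 1/(5 + C))
Q(M) = 9*M² (Q(M) = (M*9)*M = (9*M)*M = 9*M²)
1/Q(p(5)) = 1/(9*(1/(5 + 5))²) = 1/(9*(1/10)²) = 1/(9*(⅒)²) = 1/(9*(1/100)) = 1/(9/100) = 100/9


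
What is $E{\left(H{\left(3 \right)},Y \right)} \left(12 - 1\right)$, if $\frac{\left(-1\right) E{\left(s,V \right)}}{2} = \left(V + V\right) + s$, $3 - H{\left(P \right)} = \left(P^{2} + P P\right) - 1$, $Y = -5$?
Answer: $528$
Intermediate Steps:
$H{\left(P \right)} = 4 - 2 P^{2}$ ($H{\left(P \right)} = 3 - \left(\left(P^{2} + P P\right) - 1\right) = 3 - \left(\left(P^{2} + P^{2}\right) - 1\right) = 3 - \left(2 P^{2} - 1\right) = 3 - \left(-1 + 2 P^{2}\right) = 4 - 2 P^{2}$)
$E{\left(s,V \right)} = - 4 V - 2 s$ ($E{\left(s,V \right)} = - 2 \left(\left(V + V\right) + s\right) = - 2 \left(2 V + s\right) = - 2 \left(s + 2 V\right) = - 4 V - 2 s$)
$E{\left(H{\left(3 \right)},Y \right)} \left(12 - 1\right) = \left(\left(-4\right) \left(-5\right) - 2 \left(4 - 2 \cdot 3^{2}\right)\right) \left(12 - 1\right) = \left(20 - 2 \left(4 - 18\right)\right) 11 = \left(20 - -28\right) 11 = \left(20 + 28\right) 11 = 48 \cdot 11 = 528$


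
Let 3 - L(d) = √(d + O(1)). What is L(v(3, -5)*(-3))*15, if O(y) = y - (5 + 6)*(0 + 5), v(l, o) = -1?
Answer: 45 - 15*I*√51 ≈ 45.0 - 107.12*I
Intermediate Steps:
O(y) = -55 + y (O(y) = y - 11*5 = y - 1*55 = y - 55 = -55 + y)
L(d) = 3 - √(-54 + d) (L(d) = 3 - √(d + (-55 + 1)) = 3 - √(d - 54) = 3 - √(-54 + d))
L(v(3, -5)*(-3))*15 = (3 - √(-54 - 1*(-3)))*15 = (3 - √(-54 + 3))*15 = (3 - √(-51))*15 = (3 - I*√51)*15 = 45 - 15*I*√51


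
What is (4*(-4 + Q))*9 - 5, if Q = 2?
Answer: -77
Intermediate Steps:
(4*(-4 + Q))*9 - 5 = (4*(-4 + 2))*9 - 5 = (4*(-2))*9 - 5 = -8*9 - 5 = -72 - 5 = -77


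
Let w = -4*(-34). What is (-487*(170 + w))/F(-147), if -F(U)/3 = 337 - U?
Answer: 24837/242 ≈ 102.63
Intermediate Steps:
w = 136
F(U) = -1011 + 3*U (F(U) = -3*(337 - U) = -1011 + 3*U)
(-487*(170 + w))/F(-147) = (-487*(170 + 136))/(-1011 + 3*(-147)) = (-487*306)/(-1011 - 441) = -149022/(-1452) = -149022*(-1/1452) = 24837/242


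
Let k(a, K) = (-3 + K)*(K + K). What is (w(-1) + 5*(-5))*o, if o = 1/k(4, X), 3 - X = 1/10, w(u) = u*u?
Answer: 1200/29 ≈ 41.379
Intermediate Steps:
w(u) = u**2
X = 29/10 (X = 3 - 1/10 = 29/10 ≈ 2.9000)
k(a, K) = 2*K*(-3 + K) (k(a, K) = (-3 + K)*(2*K) = 2*K*(-3 + K))
o = -50/29 (o = 1/(2*(29/10)*(-3 + 29/10)) = 1/(2*(29/10)*(-1/10)) = 1/(-29/50) = -50/29 ≈ -1.7241)
(w(-1) + 5*(-5))*o = ((-1)**2 + 5*(-5))*(-50/29) = (1 - 25)*(-50/29) = -24*(-50/29) = 1200/29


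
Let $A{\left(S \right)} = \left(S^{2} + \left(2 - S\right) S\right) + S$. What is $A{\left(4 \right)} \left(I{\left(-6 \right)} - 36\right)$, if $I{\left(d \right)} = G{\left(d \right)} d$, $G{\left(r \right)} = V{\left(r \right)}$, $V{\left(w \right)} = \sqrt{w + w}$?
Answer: $-432 - 144 i \sqrt{3} \approx -432.0 - 249.42 i$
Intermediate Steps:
$V{\left(w \right)} = \sqrt{2} \sqrt{w}$ ($V{\left(w \right)} = \sqrt{2 w} = \sqrt{2} \sqrt{w}$)
$G{\left(r \right)} = \sqrt{2} \sqrt{r}$
$A{\left(S \right)} = S + S^{2} + S \left(2 - S\right)$ ($A{\left(S \right)} = \left(S^{2} + S \left(2 - S\right)\right) + S = S + S^{2} + S \left(2 - S\right)$)
$I{\left(d \right)} = \sqrt{2} d^{\frac{3}{2}}$ ($I{\left(d \right)} = \sqrt{2} \sqrt{d} d = \sqrt{2} d^{\frac{3}{2}}$)
$A{\left(4 \right)} \left(I{\left(-6 \right)} - 36\right) = 3 \cdot 4 \left(\sqrt{2} \left(-6\right)^{\frac{3}{2}} - 36\right) = 12 \left(\sqrt{2} \left(- 6 i \sqrt{6}\right) - 36\right) = 12 \left(- 12 i \sqrt{3} - 36\right) = 12 \left(-36 - 12 i \sqrt{3}\right) = -432 - 144 i \sqrt{3}$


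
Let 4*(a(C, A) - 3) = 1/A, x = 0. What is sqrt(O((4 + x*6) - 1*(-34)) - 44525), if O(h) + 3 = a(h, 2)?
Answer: I*sqrt(712398)/4 ≈ 211.01*I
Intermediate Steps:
a(C, A) = 3 + 1/(4*A)
O(h) = 1/8 (O(h) = -3 + (3 + (1/4)/2) = -3 + (3 + (1/4)*(1/2)) = -3 + (3 + 1/8) = -3 + 25/8 = 1/8)
sqrt(O((4 + x*6) - 1*(-34)) - 44525) = sqrt(1/8 - 44525) = sqrt(-356199/8) = I*sqrt(712398)/4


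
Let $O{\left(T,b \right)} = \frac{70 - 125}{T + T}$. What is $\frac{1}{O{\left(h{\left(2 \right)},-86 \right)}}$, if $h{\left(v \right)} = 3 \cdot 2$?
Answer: $- \frac{12}{55} \approx -0.21818$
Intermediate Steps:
$h{\left(v \right)} = 6$
$O{\left(T,b \right)} = - \frac{55}{2 T}$
$\frac{1}{O{\left(h{\left(2 \right)},-86 \right)}} = \frac{1}{\left(- \frac{55}{2}\right) \frac{1}{6}} = \frac{1}{- \frac{55}{12}} = - \frac{12}{55}$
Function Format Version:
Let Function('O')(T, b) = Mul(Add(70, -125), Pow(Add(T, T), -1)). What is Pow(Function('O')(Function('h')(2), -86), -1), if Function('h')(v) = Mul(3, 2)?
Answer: Rational(-12, 55) ≈ -0.21818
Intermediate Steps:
Function('h')(v) = 6
Function('O')(T, b) = Mul(Rational(-55, 2), Pow(T, -1)) (Function('O')(T, b) = Mul(-55, Pow(Mul(2, T), -1)) = Mul(-55, Mul(Rational(1, 2), Pow(T, -1))) = Mul(Rational(-55, 2), Pow(T, -1)))
Pow(Function('O')(Function('h')(2), -86), -1) = Pow(Mul(Rational(-55, 2), Pow(6, -1)), -1) = Pow(Mul(Rational(-55, 2), Rational(1, 6)), -1) = Pow(Rational(-55, 12), -1) = Rational(-12, 55)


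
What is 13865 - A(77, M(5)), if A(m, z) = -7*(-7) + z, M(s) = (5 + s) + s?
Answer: 13801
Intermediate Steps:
M(s) = 5 + 2*s
A(m, z) = 49 + z
13865 - A(77, M(5)) = 13865 - (49 + (5 + 2*5)) = 13865 - (49 + (5 + 10)) = 13865 - (49 + 15) = 13865 - 1*64 = 13865 - 64 = 13801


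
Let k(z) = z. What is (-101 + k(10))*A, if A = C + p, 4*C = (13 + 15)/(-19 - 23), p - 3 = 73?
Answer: -41405/6 ≈ -6900.8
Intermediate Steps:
p = 76 (p = 3 + 73 = 76)
C = -1/6 (C = ((13 + 15)/(-19 - 23))/4 = (28/(-42))/4 = (28*(-1/42))/4 = (1/4)*(-2/3) = -1/6 ≈ -0.16667)
A = 455/6 (A = -1/6 + 76 = 455/6 ≈ 75.833)
(-101 + k(10))*A = (-101 + 10)*(455/6) = -91*455/6 = -41405/6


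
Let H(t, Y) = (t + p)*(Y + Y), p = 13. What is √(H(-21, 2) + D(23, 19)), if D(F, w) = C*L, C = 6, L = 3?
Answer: I*√14 ≈ 3.7417*I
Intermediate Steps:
D(F, w) = 18 (D(F, w) = 6*3 = 18)
H(t, Y) = 2*Y*(13 + t) (H(t, Y) = (t + 13)*(Y + Y) = (13 + t)*(2*Y) = 2*Y*(13 + t))
√(H(-21, 2) + D(23, 19)) = √(2*2*(13 - 21) + 18) = √(2*2*(-8) + 18) = √(-32 + 18) = √(-14) = I*√14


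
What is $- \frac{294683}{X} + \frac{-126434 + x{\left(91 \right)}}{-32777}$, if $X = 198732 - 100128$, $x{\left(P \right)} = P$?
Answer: $\frac{2799100481}{3231943308} \approx 0.86607$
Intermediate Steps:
$X = 98604$ ($X = 198732 - 100128 = 98604$)
$- \frac{294683}{X} + \frac{-126434 + x{\left(91 \right)}}{-32777} = - \frac{294683}{98604} + \frac{-126434 + 91}{-32777} = \left(-294683\right) \frac{1}{98604} - - \frac{126343}{32777} = - \frac{294683}{98604} + \frac{126343}{32777} = \frac{2799100481}{3231943308}$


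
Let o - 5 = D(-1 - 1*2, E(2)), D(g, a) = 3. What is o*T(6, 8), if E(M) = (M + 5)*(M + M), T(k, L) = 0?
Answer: 0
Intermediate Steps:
E(M) = 2*M*(5 + M) (E(M) = (5 + M)*(2*M) = 2*M*(5 + M))
o = 8 (o = 5 + 3 = 8)
o*T(6, 8) = 8*0 = 0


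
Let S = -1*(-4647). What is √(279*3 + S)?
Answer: 2*√1371 ≈ 74.054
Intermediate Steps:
S = 4647
√(279*3 + S) = √(279*3 + 4647) = √(837 + 4647) = √5484 = 2*√1371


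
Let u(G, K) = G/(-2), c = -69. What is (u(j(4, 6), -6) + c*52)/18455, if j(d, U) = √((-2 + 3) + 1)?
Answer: -3588/18455 - √2/36910 ≈ -0.19446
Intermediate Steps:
j(d, U) = √2 (j(d, U) = √(1 + 1) = √2)
u(G, K) = -G/2 (u(G, K) = G*(-½) = -G/2)
(u(j(4, 6), -6) + c*52)/18455 = (-√2/2 - 69*52)/18455 = (-√2/2 - 3588)*(1/18455) = (-3588 - √2/2)*(1/18455) = -3588/18455 - √2/36910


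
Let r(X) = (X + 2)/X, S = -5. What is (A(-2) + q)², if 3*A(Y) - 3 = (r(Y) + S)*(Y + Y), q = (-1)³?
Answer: 400/9 ≈ 44.444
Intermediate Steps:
q = -1
r(X) = (2 + X)/X
A(Y) = 1 + 2*Y*(-5 + (2 + Y)/Y)/3 (A(Y) = 1 + (((2 + Y)/Y - 5)*(Y + Y))/3 = 1 + ((-5 + (2 + Y)/Y)*(2*Y))/3 = 1 + (2*Y*(-5 + (2 + Y)/Y))/3 = 1 + 2*Y*(-5 + (2 + Y)/Y)/3)
(A(-2) + q)² = ((7/3 - 8/3*(-2)) - 1)² = ((7/3 + 16/3) - 1)² = (23/3 - 1)² = (20/3)² = 400/9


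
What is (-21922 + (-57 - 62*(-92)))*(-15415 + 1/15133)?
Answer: 3796553782350/15133 ≈ 2.5088e+8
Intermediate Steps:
(-21922 + (-57 - 62*(-92)))*(-15415 + 1/15133) = (-21922 + (-57 + 5704))*(-15415 + 1/15133) = (-21922 + 5647)*(-233275194/15133) = -16275*(-233275194/15133) = 3796553782350/15133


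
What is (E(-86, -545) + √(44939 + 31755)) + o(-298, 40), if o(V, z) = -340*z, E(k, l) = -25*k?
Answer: -11450 + √76694 ≈ -11173.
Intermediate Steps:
(E(-86, -545) + √(44939 + 31755)) + o(-298, 40) = (-25*(-86) + √(44939 + 31755)) - 340*40 = (2150 + √76694) - 13600 = -11450 + √76694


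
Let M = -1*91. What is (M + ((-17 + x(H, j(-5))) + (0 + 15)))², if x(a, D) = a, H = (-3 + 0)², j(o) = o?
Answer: 7056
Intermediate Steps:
H = 9 (H = (-3)² = 9)
M = -91
(M + ((-17 + x(H, j(-5))) + (0 + 15)))² = (-91 + ((-17 + 9) + (0 + 15)))² = (-91 + (-8 + 15))² = (-91 + 7)² = (-84)² = 7056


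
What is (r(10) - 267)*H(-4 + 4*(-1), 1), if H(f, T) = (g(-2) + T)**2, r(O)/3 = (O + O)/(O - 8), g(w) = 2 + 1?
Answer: -3792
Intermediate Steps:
g(w) = 3
r(O) = 6*O/(-8 + O) (r(O) = 3*((O + O)/(O - 8)) = 3*((2*O)/(-8 + O)) = 3*(2*O/(-8 + O)) = 6*O/(-8 + O))
H(f, T) = (3 + T)**2
(r(10) - 267)*H(-4 + 4*(-1), 1) = (6*10/(-8 + 10) - 267)*(3 + 1)**2 = (6*10/2 - 267)*4**2 = (6*10*(1/2) - 267)*16 = (30 - 267)*16 = -237*16 = -3792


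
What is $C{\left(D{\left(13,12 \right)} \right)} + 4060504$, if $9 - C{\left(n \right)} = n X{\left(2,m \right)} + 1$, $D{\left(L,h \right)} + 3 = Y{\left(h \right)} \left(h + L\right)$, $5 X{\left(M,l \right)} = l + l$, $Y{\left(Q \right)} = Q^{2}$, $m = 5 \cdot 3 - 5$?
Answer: $4046124$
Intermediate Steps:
$m = 10$ ($m = 15 - 5 = 10$)
$X{\left(M,l \right)} = \frac{2 l}{5}$ ($X{\left(M,l \right)} = \frac{l + l}{5} = \frac{2 l}{5}$)
$D{\left(L,h \right)} = -3 + h^{2} \left(L + h\right)$ ($D{\left(L,h \right)} = -3 + h^{2} \left(h + L\right) = -3 + h^{2} \left(L + h\right)$)
$C{\left(n \right)} = 8 - 4 n$ ($C{\left(n \right)} = 9 - \left(n \frac{2}{5} \cdot 10 + 1\right) = 9 - \left(n 4 + 1\right) = 9 - \left(4 n + 1\right) = 9 - \left(1 + 4 n\right) = 8 - 4 n$)
$C{\left(D{\left(13,12 \right)} \right)} + 4060504 = \left(8 - 4 \left(-3 + 12^{3} + 13 \cdot 12^{2}\right)\right) + 4060504 = \left(8 - 4 \left(-3 + 1728 + 13 \cdot 144\right)\right) + 4060504 = \left(8 - 4 \left(-3 + 1728 + 1872\right)\right) + 4060504 = \left(8 - 14388\right) + 4060504 = -14380 + 4060504 = 4046124$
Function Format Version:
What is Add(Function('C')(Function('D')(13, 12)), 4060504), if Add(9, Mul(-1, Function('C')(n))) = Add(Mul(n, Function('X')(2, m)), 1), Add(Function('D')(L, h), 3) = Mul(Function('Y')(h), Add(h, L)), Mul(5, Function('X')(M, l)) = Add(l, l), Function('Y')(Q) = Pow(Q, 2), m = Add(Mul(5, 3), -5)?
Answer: 4046124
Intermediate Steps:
m = 10 (m = Add(15, -5) = 10)
Function('X')(M, l) = Mul(Rational(2, 5), l) (Function('X')(M, l) = Mul(Rational(1, 5), Add(l, l)) = Mul(Rational(1, 5), Mul(2, l)) = Mul(Rational(2, 5), l))
Function('D')(L, h) = Add(-3, Mul(Pow(h, 2), Add(L, h))) (Function('D')(L, h) = Add(-3, Mul(Pow(h, 2), Add(h, L))) = Add(-3, Mul(Pow(h, 2), Add(L, h))))
Function('C')(n) = Add(8, Mul(-4, n)) (Function('C')(n) = Add(9, Mul(-1, Add(Mul(n, Mul(Rational(2, 5), 10)), 1))) = Add(9, Mul(-1, Add(Mul(n, 4), 1))) = Add(9, Mul(-1, Add(Mul(4, n), 1))) = Add(9, Mul(-1, Add(1, Mul(4, n)))) = Add(9, Add(-1, Mul(-4, n))) = Add(8, Mul(-4, n)))
Add(Function('C')(Function('D')(13, 12)), 4060504) = Add(Add(8, Mul(-4, Add(-3, Pow(12, 3), Mul(13, Pow(12, 2))))), 4060504) = Add(Add(8, Mul(-4, Add(-3, 1728, Mul(13, 144)))), 4060504) = Add(Add(8, Mul(-4, Add(-3, 1728, 1872))), 4060504) = Add(Add(8, Mul(-4, 3597)), 4060504) = Add(Add(8, -14388), 4060504) = Add(-14380, 4060504) = 4046124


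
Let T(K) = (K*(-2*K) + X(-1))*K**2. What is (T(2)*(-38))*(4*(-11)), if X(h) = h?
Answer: -60192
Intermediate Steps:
T(K) = K**2*(-1 - 2*K**2) (T(K) = (K*(-2*K) - 1)*K**2 = (-2*K**2 - 1)*K**2 = (-1 - 2*K**2)*K**2 = K**2*(-1 - 2*K**2))
(T(2)*(-38))*(4*(-11)) = ((-1*2**2 - 2*2**4)*(-38))*(4*(-11)) = ((-1*4 - 2*16)*(-38))*(-44) = ((-4 - 32)*(-38))*(-44) = -36*(-38)*(-44) = 1368*(-44) = -60192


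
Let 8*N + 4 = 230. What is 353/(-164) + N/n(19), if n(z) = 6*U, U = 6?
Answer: -8075/5904 ≈ -1.3677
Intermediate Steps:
N = 113/4 (N = -½ + (⅛)*230 = -½ + 115/4 = 113/4 ≈ 28.250)
n(z) = 36 (n(z) = 6*6 = 36)
353/(-164) + N/n(19) = 353/(-164) + (113/4)/36 = 353*(-1/164) + (113/4)*(1/36) = -353/164 + 113/144 = -8075/5904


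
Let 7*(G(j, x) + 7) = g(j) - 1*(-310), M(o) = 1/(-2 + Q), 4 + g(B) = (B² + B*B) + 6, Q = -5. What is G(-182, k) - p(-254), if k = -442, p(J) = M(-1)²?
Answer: 465576/49 ≈ 9501.5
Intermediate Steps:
g(B) = 2 + 2*B² (g(B) = -4 + ((B² + B*B) + 6) = -4 + ((B² + B²) + 6) = -4 + (2*B² + 6) = -4 + (6 + 2*B²) = 2 + 2*B²)
M(o) = -⅐ (M(o) = 1/(-2 - 5) = 1/(-7) = -⅐)
p(J) = 1/49 (p(J) = (-⅐)² = 1/49)
G(j, x) = 263/7 + 2*j²/7 (G(j, x) = -7 + ((2 + 2*j²) - 1*(-310))/7 = -7 + ((2 + 2*j²) + 310)/7 = -7 + (312 + 2*j²)/7 = -7 + (312/7 + 2*j²/7) = 263/7 + 2*j²/7)
G(-182, k) - p(-254) = (263/7 + (2/7)*(-182)²) - 1*1/49 = (263/7 + (2/7)*33124) - 1/49 = (263/7 + 9464) - 1/49 = 66511/7 - 1/49 = 465576/49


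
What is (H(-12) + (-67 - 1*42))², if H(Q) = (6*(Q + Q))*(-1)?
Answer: 1225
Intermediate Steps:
H(Q) = -12*Q (H(Q) = (6*(2*Q))*(-1) = (12*Q)*(-1) = -12*Q)
(H(-12) + (-67 - 1*42))² = (-12*(-12) + (-67 - 1*42))² = (144 + (-67 - 42))² = (144 - 109)² = 35² = 1225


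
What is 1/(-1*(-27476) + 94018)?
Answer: 1/121494 ≈ 8.2309e-6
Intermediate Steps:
1/(-1*(-27476) + 94018) = 1/(27476 + 94018) = 1/121494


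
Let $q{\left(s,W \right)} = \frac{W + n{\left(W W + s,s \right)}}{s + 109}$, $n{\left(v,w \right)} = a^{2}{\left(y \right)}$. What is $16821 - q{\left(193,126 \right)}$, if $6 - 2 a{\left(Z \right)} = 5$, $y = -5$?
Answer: $\frac{20319263}{1208} \approx 16821.0$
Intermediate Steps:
$a{\left(Z \right)} = \frac{1}{2}$ ($a{\left(Z \right)} = 3 - \frac{5}{2} = \frac{1}{2}$)
$n{\left(v,w \right)} = \frac{1}{4}$ ($n{\left(v,w \right)} = \left(\frac{1}{2}\right)^{2} = \frac{1}{4}$)
$q{\left(s,W \right)} = \frac{\frac{1}{4} + W}{109 + s}$ ($q{\left(s,W \right)} = \frac{W + \frac{1}{4}}{s + 109} = \frac{\frac{1}{4} + W}{109 + s}$)
$16821 - q{\left(193,126 \right)} = 16821 - \frac{\frac{1}{4} + 126}{109 + 193} = 16821 - \frac{1}{302} \cdot \frac{505}{4} = 16821 - \frac{505}{1208} = \frac{20319263}{1208}$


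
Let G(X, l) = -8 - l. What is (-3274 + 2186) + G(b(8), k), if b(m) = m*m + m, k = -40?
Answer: -1056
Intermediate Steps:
b(m) = m + m² (b(m) = m² + m = m + m²)
(-3274 + 2186) + G(b(8), k) = (-3274 + 2186) + (-8 - 1*(-40)) = -1088 + (-8 + 40) = -1088 + 32 = -1056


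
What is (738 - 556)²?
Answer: 33124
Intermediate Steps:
(738 - 556)² = 182² = 33124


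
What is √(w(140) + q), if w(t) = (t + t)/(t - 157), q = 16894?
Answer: √4877606/17 ≈ 129.91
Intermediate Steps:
w(t) = 2*t/(-157 + t) (w(t) = (2*t)/(-157 + t) = 2*t/(-157 + t))
√(w(140) + q) = √(2*140/(-157 + 140) + 16894) = √(2*140/(-17) + 16894) = √(2*140*(-1/17) + 16894) = √(-280/17 + 16894) = √(286918/17) = √4877606/17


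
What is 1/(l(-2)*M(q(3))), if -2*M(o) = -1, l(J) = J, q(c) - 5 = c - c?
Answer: -1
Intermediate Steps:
q(c) = 5 (q(c) = 5 + (c - c) = 5 + 0 = 5)
M(o) = ½ (M(o) = -½*(-1) = ½)
1/(l(-2)*M(q(3))) = 1/(-2*½) = 1/(-1) = -1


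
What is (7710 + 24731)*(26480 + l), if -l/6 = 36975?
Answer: -6337998170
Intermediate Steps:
l = -221850 (l = -6*36975 = -221850)
(7710 + 24731)*(26480 + l) = (7710 + 24731)*(26480 - 221850) = 32441*(-195370) = -6337998170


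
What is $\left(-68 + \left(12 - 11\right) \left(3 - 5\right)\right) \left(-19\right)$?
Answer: $1330$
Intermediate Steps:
$\left(-68 + \left(12 - 11\right) \left(3 - 5\right)\right) \left(-19\right) = \left(-68 + 1 \left(-2\right)\right) \left(-19\right) = \left(-68 - 2\right) \left(-19\right) = \left(-70\right) \left(-19\right) = 1330$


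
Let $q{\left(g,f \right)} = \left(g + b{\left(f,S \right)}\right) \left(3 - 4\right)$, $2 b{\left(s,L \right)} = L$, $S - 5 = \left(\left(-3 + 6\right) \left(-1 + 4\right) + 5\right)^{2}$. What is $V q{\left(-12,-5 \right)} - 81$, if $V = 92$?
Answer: $-8223$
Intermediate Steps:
$S = 201$ ($S = 5 + \left(\left(-3 + 6\right) \left(-1 + 4\right) + 5\right)^{2} = 5 + \left(3 \cdot 3 + 5\right)^{2} = 5 + \left(9 + 5\right)^{2} = 5 + 14^{2} = 5 + 196 = 201$)
$b{\left(s,L \right)} = \frac{L}{2}$
$q{\left(g,f \right)} = - \frac{201}{2} - g$ ($q{\left(g,f \right)} = \left(g + \frac{1}{2} \cdot 201\right) \left(3 - 4\right) = \left(g + \frac{201}{2}\right) \left(-1\right) = \left(\frac{201}{2} + g\right) \left(-1\right) = - \frac{201}{2} - g$)
$V q{\left(-12,-5 \right)} - 81 = 92 \left(- \frac{201}{2} - -12\right) - 81 = 92 \left(- \frac{201}{2} + 12\right) - 81 = 92 \left(- \frac{177}{2}\right) - 81 = -8142 - 81 = -8223$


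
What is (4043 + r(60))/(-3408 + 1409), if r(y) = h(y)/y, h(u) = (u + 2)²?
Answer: -61606/29985 ≈ -2.0546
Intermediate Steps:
h(u) = (2 + u)²
r(y) = (2 + y)²/y
(4043 + r(60))/(-3408 + 1409) = (4043 + (2 + 60)²/60)/(-3408 + 1409) = (4043 + (1/60)*62²)/(-1999) = (4043 + (1/60)*3844)*(-1/1999) = (4043 + 961/15)*(-1/1999) = (61606/15)*(-1/1999) = -61606/29985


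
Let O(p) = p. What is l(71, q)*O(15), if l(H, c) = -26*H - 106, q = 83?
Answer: -29280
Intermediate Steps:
l(H, c) = -106 - 26*H
l(71, q)*O(15) = (-106 - 26*71)*15 = (-106 - 1846)*15 = -1952*15 = -29280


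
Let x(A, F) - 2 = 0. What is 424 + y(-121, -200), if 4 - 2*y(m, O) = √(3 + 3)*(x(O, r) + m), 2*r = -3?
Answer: 426 + 119*√6/2 ≈ 571.74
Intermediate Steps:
r = -3/2 (r = (½)*(-3) = -3/2 ≈ -1.5000)
x(A, F) = 2 (x(A, F) = 2 + 0 = 2)
y(m, O) = 2 - √6*(2 + m)/2 (y(m, O) = 2 - √(3 + 3)*(2 + m)/2 = 2 - √6*(2 + m)/2)
424 + y(-121, -200) = 424 + (2 - √6 - ½*(-121)*√6) = 424 + (2 - √6 + 121*√6/2) = 424 + (2 + 119*√6/2) = 426 + 119*√6/2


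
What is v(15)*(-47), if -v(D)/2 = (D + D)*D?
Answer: 42300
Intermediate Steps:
v(D) = -4*D**2 (v(D) = -2*(D + D)*D = -2*2*D*D = -4*D**2)
v(15)*(-47) = -4*15**2*(-47) = -4*225*(-47) = -900*(-47) = 42300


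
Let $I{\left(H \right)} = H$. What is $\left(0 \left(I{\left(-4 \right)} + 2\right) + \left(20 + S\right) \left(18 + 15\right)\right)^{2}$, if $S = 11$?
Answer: $1046529$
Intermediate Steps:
$\left(0 \left(I{\left(-4 \right)} + 2\right) + \left(20 + S\right) \left(18 + 15\right)\right)^{2} = \left(0 \left(-4 + 2\right) + \left(20 + 11\right) \left(18 + 15\right)\right)^{2} = \left(0 \left(-2\right) + 31 \cdot 33\right)^{2} = \left(0 + 1023\right)^{2} = 1023^{2} = 1046529$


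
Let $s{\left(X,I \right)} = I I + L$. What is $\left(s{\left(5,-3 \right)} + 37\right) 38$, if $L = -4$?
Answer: $1596$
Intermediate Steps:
$s{\left(X,I \right)} = -4 + I^{2}$ ($s{\left(X,I \right)} = I I - 4 = I^{2} - 4 = -4 + I^{2}$)
$\left(s{\left(5,-3 \right)} + 37\right) 38 = \left(\left(-4 + \left(-3\right)^{2}\right) + 37\right) 38 = \left(\left(-4 + 9\right) + 37\right) 38 = \left(5 + 37\right) 38 = 42 \cdot 38 = 1596$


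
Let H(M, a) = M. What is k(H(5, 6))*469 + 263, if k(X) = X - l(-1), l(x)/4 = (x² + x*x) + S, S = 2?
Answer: -4896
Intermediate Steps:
l(x) = 8 + 8*x² (l(x) = 4*((x² + x*x) + 2) = 4*((x² + x²) + 2) = 4*(2*x² + 2) = 4*(2 + 2*x²) = 8 + 8*x²)
k(X) = -16 + X (k(X) = X - (8 + 8*(-1)²) = X - (8 + 8*1) = X - (8 + 8) = X - 1*16 = X - 16 = -16 + X)
k(H(5, 6))*469 + 263 = (-16 + 5)*469 + 263 = -11*469 + 263 = -5159 + 263 = -4896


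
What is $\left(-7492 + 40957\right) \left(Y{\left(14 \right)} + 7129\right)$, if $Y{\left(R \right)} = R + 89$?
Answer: $242018880$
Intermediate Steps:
$Y{\left(R \right)} = 89 + R$
$\left(-7492 + 40957\right) \left(Y{\left(14 \right)} + 7129\right) = \left(-7492 + 40957\right) \left(\left(89 + 14\right) + 7129\right) = 33465 \left(103 + 7129\right) = 33465 \cdot 7232 = 242018880$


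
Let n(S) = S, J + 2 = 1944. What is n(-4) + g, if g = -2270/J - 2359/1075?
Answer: -7686014/1043825 ≈ -7.3633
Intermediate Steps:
J = 1942 (J = -2 + 1944 = 1942)
g = -3510714/1043825 (g = -2270/1942 - 2359/1075 = -2270*1/1942 - 2359*1/1075 = -1135/971 - 2359/1075 = -3510714/1043825 ≈ -3.3633)
n(-4) + g = -4 - 3510714/1043825 = -7686014/1043825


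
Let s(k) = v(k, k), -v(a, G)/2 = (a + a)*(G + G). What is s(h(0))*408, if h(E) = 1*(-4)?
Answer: -52224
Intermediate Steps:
v(a, G) = -8*G*a (v(a, G) = -2*(a + a)*(G + G) = -2*2*a*2*G = -8*G*a)
h(E) = -4
s(k) = -8*k² (s(k) = -8*k*k = -8*k²)
s(h(0))*408 = -8*(-4)²*408 = -8*16*408 = -128*408 = -52224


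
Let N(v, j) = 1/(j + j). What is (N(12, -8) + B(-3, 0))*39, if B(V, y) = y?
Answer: -39/16 ≈ -2.4375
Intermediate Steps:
N(v, j) = 1/(2*j)
(N(12, -8) + B(-3, 0))*39 = ((½)/(-8) + 0)*39 = ((½)*(-⅛) + 0)*39 = (-1/16 + 0)*39 = -1/16*39 = -39/16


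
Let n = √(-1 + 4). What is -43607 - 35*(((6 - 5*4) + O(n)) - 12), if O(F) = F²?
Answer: -42802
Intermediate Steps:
n = √3 ≈ 1.7320
-43607 - 35*(((6 - 5*4) + O(n)) - 12) = -43607 - 35*(((6 - 5*4) + (√3)²) - 12) = -43607 - 35*(((6 - 20) + 3) - 12) = -43607 - 35*((-14 + 3) - 12) = -43607 - 35*(-11 - 12) = -43607 - 35*(-23) = -43607 - (-805) = -43607 - 1*(-805) = -43607 + 805 = -42802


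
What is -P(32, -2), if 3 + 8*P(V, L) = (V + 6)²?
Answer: -1441/8 ≈ -180.13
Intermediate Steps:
P(V, L) = -3/8 + (6 + V)²/8 (P(V, L) = -3/8 + (V + 6)²/8 = -3/8 + (6 + V)²/8)
-P(32, -2) = -(-3/8 + (6 + 32)²/8) = -(-3/8 + (⅛)*38²) = -(-3/8 + (⅛)*1444) = -(-3/8 + 361/2) = -1*1441/8 = -1441/8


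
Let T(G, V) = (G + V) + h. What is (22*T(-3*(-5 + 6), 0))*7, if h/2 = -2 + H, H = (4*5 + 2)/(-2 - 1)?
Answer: -10010/3 ≈ -3336.7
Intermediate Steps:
H = -22/3 (H = (20 + 2)/(-3) = 22*(-⅓) = -22/3 ≈ -7.3333)
h = -56/3 (h = 2*(-2 - 22/3) = 2*(-28/3) = -56/3 ≈ -18.667)
T(G, V) = -56/3 + G + V (T(G, V) = (G + V) - 56/3 = -56/3 + G + V)
(22*T(-3*(-5 + 6), 0))*7 = (22*(-56/3 - 3*(-5 + 6) + 0))*7 = (22*(-56/3 - 3*1 + 0))*7 = (22*(-56/3 - 3 + 0))*7 = (22*(-65/3))*7 = -1430/3*7 = -10010/3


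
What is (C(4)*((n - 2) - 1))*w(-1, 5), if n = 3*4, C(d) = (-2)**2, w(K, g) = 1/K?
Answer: -36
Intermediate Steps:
C(d) = 4
n = 12
(C(4)*((n - 2) - 1))*w(-1, 5) = (4*((12 - 2) - 1))/(-1) = (4*(10 - 1))*(-1) = (4*9)*(-1) = 36*(-1) = -36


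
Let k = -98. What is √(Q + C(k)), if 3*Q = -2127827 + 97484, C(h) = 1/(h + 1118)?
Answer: I*√176030737845/510 ≈ 822.67*I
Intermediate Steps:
C(h) = 1/(1118 + h)
Q = -676781 (Q = (-2127827 + 97484)/3 = (⅓)*(-2030343) = -676781)
√(Q + C(k)) = √(-676781 + 1/(1118 - 98)) = √(-676781 + 1/1020) = √(-690316619/1020) = I*√176030737845/510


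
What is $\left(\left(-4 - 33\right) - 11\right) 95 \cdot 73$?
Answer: $-332880$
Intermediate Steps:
$\left(\left(-4 - 33\right) - 11\right) 95 \cdot 73 = \left(-37 - 11\right) 95 \cdot 73 = \left(-48\right) 95 \cdot 73 = \left(-4560\right) 73 = -332880$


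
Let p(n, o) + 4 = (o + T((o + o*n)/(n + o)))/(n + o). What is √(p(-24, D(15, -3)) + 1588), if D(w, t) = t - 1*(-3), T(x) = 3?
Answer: √25342/4 ≈ 39.798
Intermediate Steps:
D(w, t) = 3 + t (D(w, t) = t + 3 = 3 + t)
p(n, o) = -4 + (3 + o)/(n + o) (p(n, o) = -4 + (o + 3)/(n + o) = -4 + (3 + o)/(n + o))
√(p(-24, D(15, -3)) + 1588) = √((3 - 4*(-24) - 3*(3 - 3))/(-24 + (3 - 3)) + 1588) = √((3 + 96 - 3*0)/(-24 + 0) + 1588) = √((3 + 96 + 0)/(-24) + 1588) = √(-1/24*99 + 1588) = √(-33/8 + 1588) = √(12671/8) = √25342/4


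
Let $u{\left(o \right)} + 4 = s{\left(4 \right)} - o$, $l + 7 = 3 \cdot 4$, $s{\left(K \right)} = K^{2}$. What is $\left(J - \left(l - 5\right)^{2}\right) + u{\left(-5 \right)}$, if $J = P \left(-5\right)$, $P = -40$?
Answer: $217$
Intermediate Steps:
$l = 5$ ($l = -7 + 3 \cdot 4 = -7 + 12 = 5$)
$J = 200$ ($J = \left(-40\right) \left(-5\right) = 200$)
$u{\left(o \right)} = 12 - o$ ($u{\left(o \right)} = -4 - \left(-16 + o\right) = 12 - o$)
$\left(J - \left(l - 5\right)^{2}\right) + u{\left(-5 \right)} = \left(200 - \left(5 - 5\right)^{2}\right) + \left(12 - -5\right) = \left(200 - 0^{2}\right) + \left(12 + 5\right) = \left(200 - 0\right) + 17 = \left(200 + 0\right) + 17 = 200 + 17 = 217$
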